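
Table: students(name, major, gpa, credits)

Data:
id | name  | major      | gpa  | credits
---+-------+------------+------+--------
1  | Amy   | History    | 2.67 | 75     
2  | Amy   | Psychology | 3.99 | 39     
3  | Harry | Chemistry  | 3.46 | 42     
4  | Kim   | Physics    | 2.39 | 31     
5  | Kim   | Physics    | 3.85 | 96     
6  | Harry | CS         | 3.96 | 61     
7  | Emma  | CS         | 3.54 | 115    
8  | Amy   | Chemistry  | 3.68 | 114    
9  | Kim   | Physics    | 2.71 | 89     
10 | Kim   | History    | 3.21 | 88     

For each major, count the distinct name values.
SELECT major, COUNT(DISTINCT name)
FROM students
GROUP BY major

Result:
  CS: 2 distinct
  Chemistry: 2 distinct
  History: 2 distinct
  Physics: 1 distinct
  Psychology: 1 distinct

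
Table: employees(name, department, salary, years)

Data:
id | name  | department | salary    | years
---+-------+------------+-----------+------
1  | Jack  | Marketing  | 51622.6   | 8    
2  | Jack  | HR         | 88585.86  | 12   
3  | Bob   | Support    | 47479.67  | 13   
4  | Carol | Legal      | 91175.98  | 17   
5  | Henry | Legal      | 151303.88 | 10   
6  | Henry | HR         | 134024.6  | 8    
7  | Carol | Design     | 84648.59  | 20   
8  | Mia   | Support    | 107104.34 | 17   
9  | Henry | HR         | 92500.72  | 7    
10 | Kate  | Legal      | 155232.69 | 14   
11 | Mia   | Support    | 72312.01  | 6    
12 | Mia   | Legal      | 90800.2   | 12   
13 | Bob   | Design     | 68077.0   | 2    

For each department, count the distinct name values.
SELECT department, COUNT(DISTINCT name)
FROM employees
GROUP BY department

Result:
  Design: 2 distinct
  HR: 2 distinct
  Legal: 4 distinct
  Marketing: 1 distinct
  Support: 2 distinct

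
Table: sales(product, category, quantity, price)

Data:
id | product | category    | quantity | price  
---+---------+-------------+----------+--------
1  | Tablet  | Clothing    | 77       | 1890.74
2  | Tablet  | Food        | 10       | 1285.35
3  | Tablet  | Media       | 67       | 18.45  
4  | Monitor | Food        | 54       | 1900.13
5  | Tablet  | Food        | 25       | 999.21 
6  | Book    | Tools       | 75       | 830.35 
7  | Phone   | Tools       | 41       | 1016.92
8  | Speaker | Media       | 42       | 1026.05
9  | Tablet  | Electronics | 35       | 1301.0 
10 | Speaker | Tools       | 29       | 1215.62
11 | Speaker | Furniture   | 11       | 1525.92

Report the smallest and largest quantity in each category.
SELECT category, MIN(quantity), MAX(quantity)
FROM sales
GROUP BY category

Result:
  Clothing: min=77, max=77
  Electronics: min=35, max=35
  Food: min=10, max=54
  Furniture: min=11, max=11
  Media: min=42, max=67
  Tools: min=29, max=75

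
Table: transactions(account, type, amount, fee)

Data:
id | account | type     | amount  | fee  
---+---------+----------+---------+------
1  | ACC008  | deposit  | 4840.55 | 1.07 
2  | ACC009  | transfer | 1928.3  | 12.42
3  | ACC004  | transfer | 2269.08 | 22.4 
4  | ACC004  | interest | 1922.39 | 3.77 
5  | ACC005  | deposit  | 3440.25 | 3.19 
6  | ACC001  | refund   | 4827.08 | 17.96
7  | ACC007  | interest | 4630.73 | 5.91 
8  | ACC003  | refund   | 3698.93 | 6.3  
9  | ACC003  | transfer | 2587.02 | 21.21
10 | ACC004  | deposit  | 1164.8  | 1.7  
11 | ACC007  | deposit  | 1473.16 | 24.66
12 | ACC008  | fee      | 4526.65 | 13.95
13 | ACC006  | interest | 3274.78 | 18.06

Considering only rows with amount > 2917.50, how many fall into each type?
SELECT type, COUNT(*)
FROM transactions
WHERE amount > 2917.50
GROUP BY type

Note: WHERE filters rows before grouping.

Result:
  deposit: 2
  fee: 1
  interest: 2
  refund: 2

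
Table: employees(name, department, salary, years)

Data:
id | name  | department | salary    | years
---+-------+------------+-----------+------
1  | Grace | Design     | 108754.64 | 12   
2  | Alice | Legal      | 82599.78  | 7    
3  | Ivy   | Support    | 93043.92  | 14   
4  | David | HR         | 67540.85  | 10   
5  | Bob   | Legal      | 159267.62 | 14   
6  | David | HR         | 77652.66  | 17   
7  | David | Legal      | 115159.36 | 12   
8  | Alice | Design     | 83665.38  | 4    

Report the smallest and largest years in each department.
SELECT department, MIN(years), MAX(years)
FROM employees
GROUP BY department

Result:
  Design: min=4, max=12
  HR: min=10, max=17
  Legal: min=7, max=14
  Support: min=14, max=14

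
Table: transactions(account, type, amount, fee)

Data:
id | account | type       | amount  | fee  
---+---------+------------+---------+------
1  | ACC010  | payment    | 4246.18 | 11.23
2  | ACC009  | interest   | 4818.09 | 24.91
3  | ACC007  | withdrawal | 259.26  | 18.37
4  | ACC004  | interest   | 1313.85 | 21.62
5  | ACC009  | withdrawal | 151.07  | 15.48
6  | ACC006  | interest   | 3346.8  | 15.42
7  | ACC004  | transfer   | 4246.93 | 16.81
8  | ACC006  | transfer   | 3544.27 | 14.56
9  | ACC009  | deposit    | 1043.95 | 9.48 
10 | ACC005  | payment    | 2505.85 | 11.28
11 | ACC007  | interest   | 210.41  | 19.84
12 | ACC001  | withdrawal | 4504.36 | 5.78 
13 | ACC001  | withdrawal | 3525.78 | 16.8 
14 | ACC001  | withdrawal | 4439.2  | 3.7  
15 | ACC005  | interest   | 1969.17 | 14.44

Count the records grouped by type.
SELECT type, COUNT(*) as count
FROM transactions
GROUP BY type

Result:
  deposit: 1
  interest: 5
  payment: 2
  transfer: 2
  withdrawal: 5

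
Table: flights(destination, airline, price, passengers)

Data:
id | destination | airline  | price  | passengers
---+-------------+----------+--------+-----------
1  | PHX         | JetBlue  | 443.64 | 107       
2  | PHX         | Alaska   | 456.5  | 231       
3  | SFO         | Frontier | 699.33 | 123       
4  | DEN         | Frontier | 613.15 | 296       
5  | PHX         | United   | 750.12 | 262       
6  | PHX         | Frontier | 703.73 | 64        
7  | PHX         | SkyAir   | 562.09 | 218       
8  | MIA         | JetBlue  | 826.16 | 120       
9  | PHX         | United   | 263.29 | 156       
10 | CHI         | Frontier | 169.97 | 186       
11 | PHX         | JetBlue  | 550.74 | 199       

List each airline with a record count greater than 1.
SELECT airline, COUNT(*) as cnt
FROM flights
GROUP BY airline
HAVING COUNT(*) > 1

Result:
  Frontier: 4
  JetBlue: 3
  United: 2

Note: HAVING filters groups after aggregation, WHERE filters rows before.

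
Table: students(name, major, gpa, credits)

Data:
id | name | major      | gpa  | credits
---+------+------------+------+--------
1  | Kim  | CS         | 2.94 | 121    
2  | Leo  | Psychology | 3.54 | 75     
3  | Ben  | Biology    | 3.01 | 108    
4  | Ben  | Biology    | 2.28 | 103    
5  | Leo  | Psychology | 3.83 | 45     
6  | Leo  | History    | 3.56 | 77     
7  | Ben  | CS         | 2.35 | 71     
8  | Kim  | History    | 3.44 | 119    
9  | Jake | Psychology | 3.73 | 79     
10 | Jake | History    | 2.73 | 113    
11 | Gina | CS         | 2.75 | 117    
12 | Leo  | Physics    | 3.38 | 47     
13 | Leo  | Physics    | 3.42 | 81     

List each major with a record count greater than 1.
SELECT major, COUNT(*) as cnt
FROM students
GROUP BY major
HAVING COUNT(*) > 1

Result:
  Biology: 2
  CS: 3
  History: 3
  Physics: 2
  Psychology: 3

Note: HAVING filters groups after aggregation, WHERE filters rows before.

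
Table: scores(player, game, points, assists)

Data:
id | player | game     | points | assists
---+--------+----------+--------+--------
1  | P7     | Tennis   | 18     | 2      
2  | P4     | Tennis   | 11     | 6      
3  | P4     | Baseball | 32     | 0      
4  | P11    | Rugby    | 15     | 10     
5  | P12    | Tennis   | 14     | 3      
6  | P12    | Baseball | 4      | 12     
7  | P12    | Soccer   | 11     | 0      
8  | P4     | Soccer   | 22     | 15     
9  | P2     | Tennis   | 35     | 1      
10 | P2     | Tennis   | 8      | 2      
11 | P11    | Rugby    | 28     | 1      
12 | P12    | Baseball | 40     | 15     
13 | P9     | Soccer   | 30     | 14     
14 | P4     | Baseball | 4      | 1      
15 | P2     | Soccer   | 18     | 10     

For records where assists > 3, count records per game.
SELECT game, COUNT(*)
FROM scores
WHERE assists > 3
GROUP BY game

Note: WHERE filters rows before grouping.

Result:
  Baseball: 2
  Rugby: 1
  Soccer: 3
  Tennis: 1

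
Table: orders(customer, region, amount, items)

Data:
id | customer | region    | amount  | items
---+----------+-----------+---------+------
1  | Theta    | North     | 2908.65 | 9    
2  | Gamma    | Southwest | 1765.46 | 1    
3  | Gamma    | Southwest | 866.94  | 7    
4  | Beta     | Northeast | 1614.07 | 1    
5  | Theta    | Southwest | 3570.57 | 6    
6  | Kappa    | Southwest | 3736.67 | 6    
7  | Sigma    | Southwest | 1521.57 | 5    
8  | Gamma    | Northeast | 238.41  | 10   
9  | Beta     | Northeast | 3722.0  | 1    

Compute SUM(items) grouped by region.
SELECT region, SUM(items) as result
FROM orders
GROUP BY region

Result:
  North: 9
  Northeast: 12
  Southwest: 25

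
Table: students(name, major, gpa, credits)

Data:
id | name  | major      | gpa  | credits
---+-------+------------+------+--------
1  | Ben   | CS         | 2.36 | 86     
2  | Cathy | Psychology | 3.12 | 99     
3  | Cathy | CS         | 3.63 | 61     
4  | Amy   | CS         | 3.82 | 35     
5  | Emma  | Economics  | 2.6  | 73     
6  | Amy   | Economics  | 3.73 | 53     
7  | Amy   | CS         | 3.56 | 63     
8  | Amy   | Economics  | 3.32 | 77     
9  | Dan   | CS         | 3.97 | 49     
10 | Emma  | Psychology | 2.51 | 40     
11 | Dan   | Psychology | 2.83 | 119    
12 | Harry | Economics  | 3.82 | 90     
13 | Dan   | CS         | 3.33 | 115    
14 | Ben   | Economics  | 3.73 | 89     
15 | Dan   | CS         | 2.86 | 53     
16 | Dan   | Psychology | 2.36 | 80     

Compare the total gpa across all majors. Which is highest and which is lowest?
SELECT major, SUM(gpa)
FROM students
GROUP BY major
ORDER BY SUM(gpa)

All groups:
  Psychology: 10.82
  Economics: 17.20
  CS: 23.53

Highest: CS (23.53)
Lowest: Psychology (10.82)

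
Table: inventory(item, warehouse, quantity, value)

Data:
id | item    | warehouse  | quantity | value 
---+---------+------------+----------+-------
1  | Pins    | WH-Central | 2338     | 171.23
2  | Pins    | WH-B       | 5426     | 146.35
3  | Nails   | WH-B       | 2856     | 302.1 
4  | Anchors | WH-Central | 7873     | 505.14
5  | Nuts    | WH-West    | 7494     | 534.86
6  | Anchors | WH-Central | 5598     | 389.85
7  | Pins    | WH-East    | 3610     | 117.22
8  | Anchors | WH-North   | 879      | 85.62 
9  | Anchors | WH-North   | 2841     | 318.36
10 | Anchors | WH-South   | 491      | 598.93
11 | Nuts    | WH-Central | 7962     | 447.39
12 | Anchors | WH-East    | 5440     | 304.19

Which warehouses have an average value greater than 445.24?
SELECT warehouse, AVG(value)
FROM inventory
GROUP BY warehouse
HAVING AVG(value) > 445.24

Result:
  WH-South: avg=598.93
  WH-West: avg=534.86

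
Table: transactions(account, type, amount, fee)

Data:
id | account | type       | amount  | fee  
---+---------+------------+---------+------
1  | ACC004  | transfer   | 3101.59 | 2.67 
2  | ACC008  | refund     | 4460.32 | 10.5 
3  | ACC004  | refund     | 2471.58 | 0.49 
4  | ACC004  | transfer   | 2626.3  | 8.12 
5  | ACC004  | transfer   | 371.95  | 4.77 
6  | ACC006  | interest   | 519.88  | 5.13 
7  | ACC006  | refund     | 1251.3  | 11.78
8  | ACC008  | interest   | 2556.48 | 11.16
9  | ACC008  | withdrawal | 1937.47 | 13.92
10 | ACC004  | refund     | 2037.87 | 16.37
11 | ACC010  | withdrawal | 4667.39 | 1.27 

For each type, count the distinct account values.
SELECT type, COUNT(DISTINCT account)
FROM transactions
GROUP BY type

Result:
  interest: 2 distinct
  refund: 3 distinct
  transfer: 1 distinct
  withdrawal: 2 distinct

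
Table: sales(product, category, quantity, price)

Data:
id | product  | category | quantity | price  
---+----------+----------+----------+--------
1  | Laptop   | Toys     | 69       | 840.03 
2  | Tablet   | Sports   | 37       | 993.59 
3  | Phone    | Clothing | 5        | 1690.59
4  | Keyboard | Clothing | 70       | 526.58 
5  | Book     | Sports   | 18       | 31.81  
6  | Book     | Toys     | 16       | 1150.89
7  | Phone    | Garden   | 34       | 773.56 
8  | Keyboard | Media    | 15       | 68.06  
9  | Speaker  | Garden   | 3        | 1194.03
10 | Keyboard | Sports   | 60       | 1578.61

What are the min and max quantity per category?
SELECT category, MIN(quantity), MAX(quantity)
FROM sales
GROUP BY category

Result:
  Clothing: min=5, max=70
  Garden: min=3, max=34
  Media: min=15, max=15
  Sports: min=18, max=60
  Toys: min=16, max=69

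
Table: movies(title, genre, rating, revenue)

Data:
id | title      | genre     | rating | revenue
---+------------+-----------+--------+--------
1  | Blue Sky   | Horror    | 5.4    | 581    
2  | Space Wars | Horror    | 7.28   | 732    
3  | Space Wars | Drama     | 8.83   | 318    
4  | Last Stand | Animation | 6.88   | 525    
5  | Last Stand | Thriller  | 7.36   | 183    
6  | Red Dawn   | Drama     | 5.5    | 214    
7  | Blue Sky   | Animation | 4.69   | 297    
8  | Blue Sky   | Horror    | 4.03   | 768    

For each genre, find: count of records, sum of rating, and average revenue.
SELECT genre,
       COUNT(*) as cnt,
       SUM(rating) as total_rating,
       AVG(revenue) as avg_revenue
FROM movies
GROUP BY genre

Result:
  Animation: 2 records, 11.57 total rating, 411.00 avg revenue
  Drama: 2 records, 14.33 total rating, 266.00 avg revenue
  Horror: 3 records, 16.71 total rating, 693.67 avg revenue
  Thriller: 1 records, 7.36 total rating, 183.00 avg revenue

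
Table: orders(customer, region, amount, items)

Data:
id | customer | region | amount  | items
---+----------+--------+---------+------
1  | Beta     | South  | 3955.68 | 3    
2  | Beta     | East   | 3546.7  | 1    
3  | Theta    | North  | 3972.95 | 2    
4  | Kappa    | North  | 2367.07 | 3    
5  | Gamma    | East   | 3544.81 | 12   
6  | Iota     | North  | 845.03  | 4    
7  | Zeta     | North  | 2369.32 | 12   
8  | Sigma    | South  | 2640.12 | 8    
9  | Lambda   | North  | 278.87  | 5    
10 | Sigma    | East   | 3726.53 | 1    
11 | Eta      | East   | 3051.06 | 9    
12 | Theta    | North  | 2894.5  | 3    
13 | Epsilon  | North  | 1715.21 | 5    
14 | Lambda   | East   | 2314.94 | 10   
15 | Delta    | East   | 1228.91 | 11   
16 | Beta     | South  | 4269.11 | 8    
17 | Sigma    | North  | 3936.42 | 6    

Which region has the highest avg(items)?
SELECT region, AVG(items) as val
FROM orders
GROUP BY region
ORDER BY val DESC
LIMIT 1

Result: East with avg(items) = 7.33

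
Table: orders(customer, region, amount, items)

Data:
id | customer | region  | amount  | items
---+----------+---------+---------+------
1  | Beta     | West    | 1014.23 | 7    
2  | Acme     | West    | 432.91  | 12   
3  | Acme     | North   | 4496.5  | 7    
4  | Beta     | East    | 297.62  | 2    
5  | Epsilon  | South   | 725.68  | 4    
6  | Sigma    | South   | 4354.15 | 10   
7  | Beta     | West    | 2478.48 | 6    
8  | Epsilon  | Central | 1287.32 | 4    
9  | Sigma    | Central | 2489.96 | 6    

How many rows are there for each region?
SELECT region, COUNT(*) as count
FROM orders
GROUP BY region

Result:
  Central: 2
  East: 1
  North: 1
  South: 2
  West: 3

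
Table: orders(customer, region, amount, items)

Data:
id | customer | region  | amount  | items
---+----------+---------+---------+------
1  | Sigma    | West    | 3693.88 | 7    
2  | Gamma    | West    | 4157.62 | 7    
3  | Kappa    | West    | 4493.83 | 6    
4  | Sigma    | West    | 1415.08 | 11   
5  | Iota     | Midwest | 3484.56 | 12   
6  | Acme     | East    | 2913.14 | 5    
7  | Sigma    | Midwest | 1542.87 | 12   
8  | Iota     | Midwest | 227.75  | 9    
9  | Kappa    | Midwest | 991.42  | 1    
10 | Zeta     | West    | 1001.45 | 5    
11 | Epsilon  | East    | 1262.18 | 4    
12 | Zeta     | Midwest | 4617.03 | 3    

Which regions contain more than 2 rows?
SELECT region, COUNT(*) as cnt
FROM orders
GROUP BY region
HAVING COUNT(*) > 2

Result:
  Midwest: 5
  West: 5

Note: HAVING filters groups after aggregation, WHERE filters rows before.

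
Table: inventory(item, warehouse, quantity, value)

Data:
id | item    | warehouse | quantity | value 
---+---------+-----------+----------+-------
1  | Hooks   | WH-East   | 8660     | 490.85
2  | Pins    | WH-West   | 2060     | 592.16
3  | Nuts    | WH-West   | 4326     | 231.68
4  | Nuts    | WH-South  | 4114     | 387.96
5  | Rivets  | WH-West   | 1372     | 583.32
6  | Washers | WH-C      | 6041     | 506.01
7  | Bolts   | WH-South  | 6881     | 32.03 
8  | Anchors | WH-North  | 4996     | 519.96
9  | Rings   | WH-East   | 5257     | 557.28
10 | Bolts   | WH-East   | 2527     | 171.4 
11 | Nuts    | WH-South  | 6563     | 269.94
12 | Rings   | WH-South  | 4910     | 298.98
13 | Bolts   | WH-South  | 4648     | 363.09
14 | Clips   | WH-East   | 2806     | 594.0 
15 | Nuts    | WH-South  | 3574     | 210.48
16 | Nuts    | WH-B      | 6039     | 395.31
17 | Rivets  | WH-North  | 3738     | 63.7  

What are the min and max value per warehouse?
SELECT warehouse, MIN(value), MAX(value)
FROM inventory
GROUP BY warehouse

Result:
  WH-B: min=395.31, max=395.31
  WH-C: min=506.01, max=506.01
  WH-East: min=171.40, max=594.00
  WH-North: min=63.70, max=519.96
  WH-South: min=32.03, max=387.96
  WH-West: min=231.68, max=592.16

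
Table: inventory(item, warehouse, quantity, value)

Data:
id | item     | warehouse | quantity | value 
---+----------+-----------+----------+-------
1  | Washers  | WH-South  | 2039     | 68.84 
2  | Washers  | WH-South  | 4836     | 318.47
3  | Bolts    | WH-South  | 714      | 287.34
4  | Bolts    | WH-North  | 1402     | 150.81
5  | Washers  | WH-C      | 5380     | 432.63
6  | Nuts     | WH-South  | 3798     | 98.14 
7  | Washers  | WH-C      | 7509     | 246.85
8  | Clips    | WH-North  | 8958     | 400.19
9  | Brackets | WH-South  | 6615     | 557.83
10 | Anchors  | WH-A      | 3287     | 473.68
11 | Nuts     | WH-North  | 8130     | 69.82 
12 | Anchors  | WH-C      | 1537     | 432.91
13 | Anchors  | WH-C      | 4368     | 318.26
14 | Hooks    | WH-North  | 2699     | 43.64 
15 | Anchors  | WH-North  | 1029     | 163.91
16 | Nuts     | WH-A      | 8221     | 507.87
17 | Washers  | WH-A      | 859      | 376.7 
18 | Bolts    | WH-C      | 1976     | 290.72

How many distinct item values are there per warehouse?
SELECT warehouse, COUNT(DISTINCT item)
FROM inventory
GROUP BY warehouse

Result:
  WH-A: 3 distinct
  WH-C: 3 distinct
  WH-North: 5 distinct
  WH-South: 4 distinct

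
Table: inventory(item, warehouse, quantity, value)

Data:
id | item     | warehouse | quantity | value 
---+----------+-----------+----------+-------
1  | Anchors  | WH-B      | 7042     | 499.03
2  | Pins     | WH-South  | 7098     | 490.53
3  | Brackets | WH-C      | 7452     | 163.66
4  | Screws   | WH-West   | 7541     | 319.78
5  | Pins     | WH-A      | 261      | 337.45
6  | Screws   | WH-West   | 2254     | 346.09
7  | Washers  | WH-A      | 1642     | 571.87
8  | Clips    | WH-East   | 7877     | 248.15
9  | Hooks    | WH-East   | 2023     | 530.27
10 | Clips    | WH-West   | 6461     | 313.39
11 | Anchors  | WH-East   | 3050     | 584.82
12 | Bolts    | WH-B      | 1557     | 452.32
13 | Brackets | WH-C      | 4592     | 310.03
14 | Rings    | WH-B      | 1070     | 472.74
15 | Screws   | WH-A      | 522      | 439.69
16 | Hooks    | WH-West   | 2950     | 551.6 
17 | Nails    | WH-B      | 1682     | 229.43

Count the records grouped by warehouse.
SELECT warehouse, COUNT(*) as count
FROM inventory
GROUP BY warehouse

Result:
  WH-A: 3
  WH-B: 4
  WH-C: 2
  WH-East: 3
  WH-South: 1
  WH-West: 4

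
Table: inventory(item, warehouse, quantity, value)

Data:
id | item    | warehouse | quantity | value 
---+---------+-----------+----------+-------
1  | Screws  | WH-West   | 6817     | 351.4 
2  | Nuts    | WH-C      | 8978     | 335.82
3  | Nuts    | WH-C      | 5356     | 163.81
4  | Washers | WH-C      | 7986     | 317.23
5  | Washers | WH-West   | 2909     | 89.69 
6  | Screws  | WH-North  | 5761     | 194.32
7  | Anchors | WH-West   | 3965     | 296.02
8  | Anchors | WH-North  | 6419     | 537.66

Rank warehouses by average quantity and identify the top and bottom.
SELECT warehouse, AVG(quantity)
FROM inventory
GROUP BY warehouse
ORDER BY AVG(quantity)

All groups:
  WH-West: 4563.67
  WH-North: 6090.00
  WH-C: 7440.00

Highest: WH-C (7440.00)
Lowest: WH-West (4563.67)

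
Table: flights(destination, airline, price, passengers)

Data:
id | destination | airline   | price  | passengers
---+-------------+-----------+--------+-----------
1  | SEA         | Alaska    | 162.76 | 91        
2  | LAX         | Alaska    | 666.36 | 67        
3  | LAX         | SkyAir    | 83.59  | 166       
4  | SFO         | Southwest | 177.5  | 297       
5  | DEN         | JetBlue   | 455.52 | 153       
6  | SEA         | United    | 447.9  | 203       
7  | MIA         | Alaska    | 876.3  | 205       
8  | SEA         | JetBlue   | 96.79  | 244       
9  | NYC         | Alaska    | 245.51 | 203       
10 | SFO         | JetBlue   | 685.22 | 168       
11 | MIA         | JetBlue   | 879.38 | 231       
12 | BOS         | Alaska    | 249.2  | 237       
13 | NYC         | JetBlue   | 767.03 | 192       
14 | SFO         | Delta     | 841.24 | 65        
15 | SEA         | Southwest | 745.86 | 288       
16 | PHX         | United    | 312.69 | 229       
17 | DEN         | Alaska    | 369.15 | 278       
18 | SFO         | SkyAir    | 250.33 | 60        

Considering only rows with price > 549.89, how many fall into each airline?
SELECT airline, COUNT(*)
FROM flights
WHERE price > 549.89
GROUP BY airline

Note: WHERE filters rows before grouping.

Result:
  Alaska: 2
  Delta: 1
  JetBlue: 3
  Southwest: 1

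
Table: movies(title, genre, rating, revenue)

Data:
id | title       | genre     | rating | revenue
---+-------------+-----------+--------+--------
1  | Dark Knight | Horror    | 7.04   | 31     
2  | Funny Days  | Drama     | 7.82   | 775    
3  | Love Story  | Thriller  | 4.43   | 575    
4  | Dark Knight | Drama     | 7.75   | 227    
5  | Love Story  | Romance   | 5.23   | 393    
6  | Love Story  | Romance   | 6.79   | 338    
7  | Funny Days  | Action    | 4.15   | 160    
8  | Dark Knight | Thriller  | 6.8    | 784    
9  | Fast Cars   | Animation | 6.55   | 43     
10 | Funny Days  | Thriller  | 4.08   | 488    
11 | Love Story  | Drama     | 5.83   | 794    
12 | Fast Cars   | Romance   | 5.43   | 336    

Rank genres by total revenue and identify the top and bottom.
SELECT genre, SUM(revenue)
FROM movies
GROUP BY genre
ORDER BY SUM(revenue)

All groups:
  Horror: 31
  Animation: 43
  Action: 160
  Romance: 1067
  Drama: 1796
  Thriller: 1847

Highest: Thriller (1847)
Lowest: Horror (31)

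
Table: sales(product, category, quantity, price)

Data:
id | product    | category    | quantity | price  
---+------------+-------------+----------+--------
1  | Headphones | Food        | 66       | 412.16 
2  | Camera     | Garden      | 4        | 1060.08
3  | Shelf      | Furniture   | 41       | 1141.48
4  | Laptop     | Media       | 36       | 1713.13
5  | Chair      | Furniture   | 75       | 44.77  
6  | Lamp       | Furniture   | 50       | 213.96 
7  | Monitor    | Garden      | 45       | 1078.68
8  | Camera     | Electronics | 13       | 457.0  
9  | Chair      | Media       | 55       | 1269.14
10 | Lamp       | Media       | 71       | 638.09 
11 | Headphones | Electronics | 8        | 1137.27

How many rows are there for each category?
SELECT category, COUNT(*) as count
FROM sales
GROUP BY category

Result:
  Electronics: 2
  Food: 1
  Furniture: 3
  Garden: 2
  Media: 3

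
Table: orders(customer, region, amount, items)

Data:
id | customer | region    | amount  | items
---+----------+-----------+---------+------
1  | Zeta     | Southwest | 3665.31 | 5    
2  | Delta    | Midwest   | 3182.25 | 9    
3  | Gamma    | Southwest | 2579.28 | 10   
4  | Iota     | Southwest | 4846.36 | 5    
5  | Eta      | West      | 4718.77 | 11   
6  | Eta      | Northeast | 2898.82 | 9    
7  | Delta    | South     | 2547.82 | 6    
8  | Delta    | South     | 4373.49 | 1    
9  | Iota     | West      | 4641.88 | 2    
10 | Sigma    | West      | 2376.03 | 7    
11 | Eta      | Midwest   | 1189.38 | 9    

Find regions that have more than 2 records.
SELECT region, COUNT(*) as cnt
FROM orders
GROUP BY region
HAVING COUNT(*) > 2

Result:
  Southwest: 3
  West: 3

Note: HAVING filters groups after aggregation, WHERE filters rows before.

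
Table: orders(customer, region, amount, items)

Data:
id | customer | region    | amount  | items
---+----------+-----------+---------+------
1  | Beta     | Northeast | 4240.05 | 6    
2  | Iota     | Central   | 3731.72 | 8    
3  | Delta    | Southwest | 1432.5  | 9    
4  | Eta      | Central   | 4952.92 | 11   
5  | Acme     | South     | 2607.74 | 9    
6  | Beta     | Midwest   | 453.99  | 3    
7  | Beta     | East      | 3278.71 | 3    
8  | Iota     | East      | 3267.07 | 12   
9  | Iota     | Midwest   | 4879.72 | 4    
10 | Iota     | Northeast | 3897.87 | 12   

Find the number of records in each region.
SELECT region, COUNT(*) as count
FROM orders
GROUP BY region

Result:
  Central: 2
  East: 2
  Midwest: 2
  Northeast: 2
  South: 1
  Southwest: 1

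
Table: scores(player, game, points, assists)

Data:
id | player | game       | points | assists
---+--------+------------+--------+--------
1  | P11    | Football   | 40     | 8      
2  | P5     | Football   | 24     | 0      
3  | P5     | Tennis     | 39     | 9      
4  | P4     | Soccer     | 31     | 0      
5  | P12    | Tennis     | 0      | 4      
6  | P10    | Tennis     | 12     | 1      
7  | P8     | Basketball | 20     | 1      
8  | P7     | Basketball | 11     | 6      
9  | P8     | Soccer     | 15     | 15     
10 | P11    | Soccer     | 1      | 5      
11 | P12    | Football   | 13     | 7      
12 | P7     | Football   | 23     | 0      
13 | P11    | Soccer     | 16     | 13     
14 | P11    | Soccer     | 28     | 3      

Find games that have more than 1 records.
SELECT game, COUNT(*) as cnt
FROM scores
GROUP BY game
HAVING COUNT(*) > 1

Result:
  Basketball: 2
  Football: 4
  Soccer: 5
  Tennis: 3

Note: HAVING filters groups after aggregation, WHERE filters rows before.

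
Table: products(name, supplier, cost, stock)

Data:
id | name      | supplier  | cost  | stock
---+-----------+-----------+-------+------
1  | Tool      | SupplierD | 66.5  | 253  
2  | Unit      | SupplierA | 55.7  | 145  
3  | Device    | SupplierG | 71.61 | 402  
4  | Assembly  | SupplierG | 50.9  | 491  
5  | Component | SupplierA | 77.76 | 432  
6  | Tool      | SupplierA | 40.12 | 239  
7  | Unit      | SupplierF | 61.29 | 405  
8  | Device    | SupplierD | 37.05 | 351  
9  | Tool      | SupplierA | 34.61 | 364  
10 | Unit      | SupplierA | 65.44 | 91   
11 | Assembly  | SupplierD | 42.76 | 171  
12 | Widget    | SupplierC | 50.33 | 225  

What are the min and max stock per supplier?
SELECT supplier, MIN(stock), MAX(stock)
FROM products
GROUP BY supplier

Result:
  SupplierA: min=91, max=432
  SupplierC: min=225, max=225
  SupplierD: min=171, max=351
  SupplierF: min=405, max=405
  SupplierG: min=402, max=491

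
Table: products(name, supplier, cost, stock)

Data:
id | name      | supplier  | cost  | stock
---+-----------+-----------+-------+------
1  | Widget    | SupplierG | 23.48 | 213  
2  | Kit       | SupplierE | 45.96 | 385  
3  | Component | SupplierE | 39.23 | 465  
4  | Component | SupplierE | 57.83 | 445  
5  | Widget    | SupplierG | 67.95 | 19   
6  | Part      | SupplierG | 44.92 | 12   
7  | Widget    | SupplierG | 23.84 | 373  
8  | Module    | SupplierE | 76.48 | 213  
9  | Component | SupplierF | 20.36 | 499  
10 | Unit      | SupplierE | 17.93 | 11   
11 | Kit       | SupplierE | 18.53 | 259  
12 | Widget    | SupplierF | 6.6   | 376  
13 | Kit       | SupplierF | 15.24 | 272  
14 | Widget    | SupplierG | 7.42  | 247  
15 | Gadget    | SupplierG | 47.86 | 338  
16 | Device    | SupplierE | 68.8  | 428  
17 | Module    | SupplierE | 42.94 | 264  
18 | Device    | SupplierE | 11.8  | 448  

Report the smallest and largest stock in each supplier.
SELECT supplier, MIN(stock), MAX(stock)
FROM products
GROUP BY supplier

Result:
  SupplierE: min=11, max=465
  SupplierF: min=272, max=499
  SupplierG: min=12, max=373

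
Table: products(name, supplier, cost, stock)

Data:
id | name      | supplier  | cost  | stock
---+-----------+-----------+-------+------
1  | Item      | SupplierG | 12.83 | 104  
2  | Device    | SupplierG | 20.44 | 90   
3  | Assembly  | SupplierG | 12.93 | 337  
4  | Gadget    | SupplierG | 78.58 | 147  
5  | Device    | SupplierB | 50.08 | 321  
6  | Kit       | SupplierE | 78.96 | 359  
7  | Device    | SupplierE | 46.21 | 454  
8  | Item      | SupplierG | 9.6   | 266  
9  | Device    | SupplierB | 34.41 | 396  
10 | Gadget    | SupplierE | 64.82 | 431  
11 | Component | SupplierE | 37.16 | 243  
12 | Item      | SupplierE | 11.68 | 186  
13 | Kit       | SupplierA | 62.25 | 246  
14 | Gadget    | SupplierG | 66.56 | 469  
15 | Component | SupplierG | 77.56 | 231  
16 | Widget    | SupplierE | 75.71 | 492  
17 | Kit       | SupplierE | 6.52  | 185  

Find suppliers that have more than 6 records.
SELECT supplier, COUNT(*) as cnt
FROM products
GROUP BY supplier
HAVING COUNT(*) > 6

Result:
  SupplierE: 7
  SupplierG: 7

Note: HAVING filters groups after aggregation, WHERE filters rows before.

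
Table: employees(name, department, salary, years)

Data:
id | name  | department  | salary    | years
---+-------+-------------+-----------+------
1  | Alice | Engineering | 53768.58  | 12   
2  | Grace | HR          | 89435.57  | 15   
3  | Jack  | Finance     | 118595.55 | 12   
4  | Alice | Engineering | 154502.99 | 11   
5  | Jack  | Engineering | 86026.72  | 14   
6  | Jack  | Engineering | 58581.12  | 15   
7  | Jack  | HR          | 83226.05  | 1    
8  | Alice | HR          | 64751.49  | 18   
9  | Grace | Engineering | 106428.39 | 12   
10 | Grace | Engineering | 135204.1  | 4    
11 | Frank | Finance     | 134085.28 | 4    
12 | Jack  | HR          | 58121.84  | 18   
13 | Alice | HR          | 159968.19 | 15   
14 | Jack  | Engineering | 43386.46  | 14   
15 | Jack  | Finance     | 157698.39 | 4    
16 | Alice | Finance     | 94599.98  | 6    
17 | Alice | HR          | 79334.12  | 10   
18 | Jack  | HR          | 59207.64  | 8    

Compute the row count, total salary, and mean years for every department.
SELECT department,
       COUNT(*) as cnt,
       SUM(salary) as total_salary,
       AVG(years) as avg_years
FROM employees
GROUP BY department

Result:
  Engineering: 7 records, 637898.36 total salary, 11.71 avg years
  Finance: 4 records, 504979.20 total salary, 6.50 avg years
  HR: 7 records, 594044.90 total salary, 12.14 avg years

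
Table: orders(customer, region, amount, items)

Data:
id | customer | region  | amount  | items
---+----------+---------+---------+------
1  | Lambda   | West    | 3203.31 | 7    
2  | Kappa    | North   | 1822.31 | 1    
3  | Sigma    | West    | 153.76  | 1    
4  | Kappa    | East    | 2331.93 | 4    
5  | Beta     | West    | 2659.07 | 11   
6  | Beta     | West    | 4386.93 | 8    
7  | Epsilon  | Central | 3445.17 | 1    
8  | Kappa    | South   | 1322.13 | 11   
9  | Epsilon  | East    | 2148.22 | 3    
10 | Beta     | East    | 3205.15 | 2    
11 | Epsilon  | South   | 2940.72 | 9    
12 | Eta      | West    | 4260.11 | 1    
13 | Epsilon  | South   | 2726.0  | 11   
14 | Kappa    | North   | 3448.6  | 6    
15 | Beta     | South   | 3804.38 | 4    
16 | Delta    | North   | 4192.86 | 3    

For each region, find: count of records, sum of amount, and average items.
SELECT region,
       COUNT(*) as cnt,
       SUM(amount) as total_amount,
       AVG(items) as avg_items
FROM orders
GROUP BY region

Result:
  Central: 1 records, 3445.17 total amount, 1.00 avg items
  East: 3 records, 7685.30 total amount, 3.00 avg items
  North: 3 records, 9463.77 total amount, 3.33 avg items
  South: 4 records, 10793.23 total amount, 8.75 avg items
  West: 5 records, 14663.18 total amount, 5.60 avg items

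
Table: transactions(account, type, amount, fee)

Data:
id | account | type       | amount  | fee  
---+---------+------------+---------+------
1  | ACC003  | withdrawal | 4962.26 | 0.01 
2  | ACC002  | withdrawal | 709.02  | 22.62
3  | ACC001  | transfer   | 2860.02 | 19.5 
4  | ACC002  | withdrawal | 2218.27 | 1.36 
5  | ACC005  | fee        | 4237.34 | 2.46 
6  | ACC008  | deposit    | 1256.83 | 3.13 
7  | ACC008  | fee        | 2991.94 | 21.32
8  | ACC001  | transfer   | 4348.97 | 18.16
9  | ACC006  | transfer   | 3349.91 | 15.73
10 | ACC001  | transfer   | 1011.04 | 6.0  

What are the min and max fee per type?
SELECT type, MIN(fee), MAX(fee)
FROM transactions
GROUP BY type

Result:
  deposit: min=3.13, max=3.13
  fee: min=2.46, max=21.32
  transfer: min=6.00, max=19.50
  withdrawal: min=0.01, max=22.62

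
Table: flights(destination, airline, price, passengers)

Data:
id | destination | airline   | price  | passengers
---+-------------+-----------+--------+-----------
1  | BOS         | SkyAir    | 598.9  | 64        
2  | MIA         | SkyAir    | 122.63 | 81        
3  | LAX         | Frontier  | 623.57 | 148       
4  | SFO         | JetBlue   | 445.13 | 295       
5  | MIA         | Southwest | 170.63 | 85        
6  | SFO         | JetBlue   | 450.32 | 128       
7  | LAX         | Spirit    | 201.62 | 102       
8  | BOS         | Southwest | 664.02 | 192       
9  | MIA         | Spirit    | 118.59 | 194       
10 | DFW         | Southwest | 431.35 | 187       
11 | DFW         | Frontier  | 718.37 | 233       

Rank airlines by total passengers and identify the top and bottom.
SELECT airline, SUM(passengers)
FROM flights
GROUP BY airline
ORDER BY SUM(passengers)

All groups:
  SkyAir: 145
  Spirit: 296
  Frontier: 381
  JetBlue: 423
  Southwest: 464

Highest: Southwest (464)
Lowest: SkyAir (145)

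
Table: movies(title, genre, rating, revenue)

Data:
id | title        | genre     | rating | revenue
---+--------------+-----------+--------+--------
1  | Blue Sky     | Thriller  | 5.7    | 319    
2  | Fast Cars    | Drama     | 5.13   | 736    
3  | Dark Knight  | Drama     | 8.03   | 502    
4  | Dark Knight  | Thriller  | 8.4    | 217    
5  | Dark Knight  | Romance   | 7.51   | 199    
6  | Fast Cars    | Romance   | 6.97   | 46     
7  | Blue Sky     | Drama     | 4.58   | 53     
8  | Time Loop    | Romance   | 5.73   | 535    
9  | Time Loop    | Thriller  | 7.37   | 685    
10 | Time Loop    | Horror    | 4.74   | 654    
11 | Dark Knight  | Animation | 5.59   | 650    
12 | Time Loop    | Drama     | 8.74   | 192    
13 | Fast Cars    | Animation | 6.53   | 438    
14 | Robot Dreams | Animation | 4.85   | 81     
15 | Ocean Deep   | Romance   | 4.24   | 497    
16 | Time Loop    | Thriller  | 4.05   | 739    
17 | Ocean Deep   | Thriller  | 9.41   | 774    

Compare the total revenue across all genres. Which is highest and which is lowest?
SELECT genre, SUM(revenue)
FROM movies
GROUP BY genre
ORDER BY SUM(revenue)

All groups:
  Horror: 654
  Animation: 1169
  Romance: 1277
  Drama: 1483
  Thriller: 2734

Highest: Thriller (2734)
Lowest: Horror (654)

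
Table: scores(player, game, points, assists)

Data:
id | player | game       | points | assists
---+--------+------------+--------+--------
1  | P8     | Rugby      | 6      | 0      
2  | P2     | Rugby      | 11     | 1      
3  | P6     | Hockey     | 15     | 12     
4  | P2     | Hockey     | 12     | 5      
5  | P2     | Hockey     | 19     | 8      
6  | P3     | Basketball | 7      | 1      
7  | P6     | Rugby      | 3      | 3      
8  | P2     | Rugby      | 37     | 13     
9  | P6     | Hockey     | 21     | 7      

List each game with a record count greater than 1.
SELECT game, COUNT(*) as cnt
FROM scores
GROUP BY game
HAVING COUNT(*) > 1

Result:
  Hockey: 4
  Rugby: 4

Note: HAVING filters groups after aggregation, WHERE filters rows before.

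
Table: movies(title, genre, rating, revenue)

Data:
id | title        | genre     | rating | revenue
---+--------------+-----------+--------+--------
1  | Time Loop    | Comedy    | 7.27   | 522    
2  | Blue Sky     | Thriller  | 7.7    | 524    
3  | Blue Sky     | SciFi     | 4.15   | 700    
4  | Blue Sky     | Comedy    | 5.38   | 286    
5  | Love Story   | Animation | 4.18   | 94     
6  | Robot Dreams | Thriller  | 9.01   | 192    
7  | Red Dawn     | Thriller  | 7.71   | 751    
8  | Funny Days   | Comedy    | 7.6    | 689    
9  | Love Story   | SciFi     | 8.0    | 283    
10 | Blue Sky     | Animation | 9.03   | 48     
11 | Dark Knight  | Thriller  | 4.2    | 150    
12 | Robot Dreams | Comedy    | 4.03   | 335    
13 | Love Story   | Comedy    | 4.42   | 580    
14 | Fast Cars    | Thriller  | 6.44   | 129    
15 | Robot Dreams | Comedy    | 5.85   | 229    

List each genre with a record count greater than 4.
SELECT genre, COUNT(*) as cnt
FROM movies
GROUP BY genre
HAVING COUNT(*) > 4

Result:
  Comedy: 6
  Thriller: 5

Note: HAVING filters groups after aggregation, WHERE filters rows before.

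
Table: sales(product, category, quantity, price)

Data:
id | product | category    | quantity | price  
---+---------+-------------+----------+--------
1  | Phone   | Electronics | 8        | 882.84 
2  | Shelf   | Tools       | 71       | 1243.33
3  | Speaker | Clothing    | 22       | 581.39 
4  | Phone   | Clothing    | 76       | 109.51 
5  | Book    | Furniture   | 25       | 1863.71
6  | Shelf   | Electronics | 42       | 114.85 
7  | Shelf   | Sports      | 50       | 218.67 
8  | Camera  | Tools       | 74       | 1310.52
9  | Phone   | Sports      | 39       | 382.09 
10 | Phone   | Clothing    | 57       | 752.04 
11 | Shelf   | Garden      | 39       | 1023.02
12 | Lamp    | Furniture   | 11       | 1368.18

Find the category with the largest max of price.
SELECT category, MAX(price) as val
FROM sales
GROUP BY category
ORDER BY val DESC
LIMIT 1

Result: Furniture with max(price) = 1863.71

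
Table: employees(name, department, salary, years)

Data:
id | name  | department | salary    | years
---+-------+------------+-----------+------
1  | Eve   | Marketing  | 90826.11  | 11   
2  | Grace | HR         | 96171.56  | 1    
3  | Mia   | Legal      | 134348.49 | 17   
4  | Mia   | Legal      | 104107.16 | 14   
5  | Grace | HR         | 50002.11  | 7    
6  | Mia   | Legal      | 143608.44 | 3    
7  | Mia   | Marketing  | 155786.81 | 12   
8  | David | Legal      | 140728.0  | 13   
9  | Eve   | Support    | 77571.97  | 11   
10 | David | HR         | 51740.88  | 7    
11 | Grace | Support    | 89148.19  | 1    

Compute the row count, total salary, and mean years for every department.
SELECT department,
       COUNT(*) as cnt,
       SUM(salary) as total_salary,
       AVG(years) as avg_years
FROM employees
GROUP BY department

Result:
  HR: 3 records, 197914.55 total salary, 5.00 avg years
  Legal: 4 records, 522792.09 total salary, 11.75 avg years
  Marketing: 2 records, 246612.92 total salary, 11.50 avg years
  Support: 2 records, 166720.16 total salary, 6.00 avg years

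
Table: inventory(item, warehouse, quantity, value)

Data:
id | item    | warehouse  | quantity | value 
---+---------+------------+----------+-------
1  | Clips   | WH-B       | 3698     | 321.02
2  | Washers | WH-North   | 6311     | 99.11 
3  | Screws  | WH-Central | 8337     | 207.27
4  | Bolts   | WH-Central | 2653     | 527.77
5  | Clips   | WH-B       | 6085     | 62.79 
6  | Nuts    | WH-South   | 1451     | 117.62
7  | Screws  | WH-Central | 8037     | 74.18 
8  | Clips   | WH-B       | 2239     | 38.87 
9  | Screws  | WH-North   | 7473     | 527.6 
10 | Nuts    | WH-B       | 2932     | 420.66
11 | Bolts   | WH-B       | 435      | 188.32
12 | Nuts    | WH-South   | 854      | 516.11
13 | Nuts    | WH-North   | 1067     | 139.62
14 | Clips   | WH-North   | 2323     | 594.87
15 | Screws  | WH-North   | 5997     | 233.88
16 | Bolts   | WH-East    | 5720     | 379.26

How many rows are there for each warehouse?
SELECT warehouse, COUNT(*) as count
FROM inventory
GROUP BY warehouse

Result:
  WH-B: 5
  WH-Central: 3
  WH-East: 1
  WH-North: 5
  WH-South: 2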